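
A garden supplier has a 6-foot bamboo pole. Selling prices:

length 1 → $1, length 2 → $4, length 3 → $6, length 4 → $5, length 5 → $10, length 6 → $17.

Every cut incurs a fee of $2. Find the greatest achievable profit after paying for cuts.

Consider every possible first cut. v[k] is the best of p[i]+v[k−i] over all sellable i≤k, charging 2 whenever i<k.
v[1] = 1
v[2] = max(1+1-2, 4+0) = 4
v[3] = max(1+4-2, 4+1-2, 6+0) = 6
v[4] = max(1+6-2, 4+4-2, 6+1-2, 5+0) = 6
v[5] = max(1+6-2, 4+6-2, 6+4-2, 5+1-2, 10+0) = 10
v[6] = max(1+10-2, 4+6-2, 6+6-2, 5+4-2, 10+1-2, 17+0) = 17
Best is to make no cuts and sell whole for $17.

17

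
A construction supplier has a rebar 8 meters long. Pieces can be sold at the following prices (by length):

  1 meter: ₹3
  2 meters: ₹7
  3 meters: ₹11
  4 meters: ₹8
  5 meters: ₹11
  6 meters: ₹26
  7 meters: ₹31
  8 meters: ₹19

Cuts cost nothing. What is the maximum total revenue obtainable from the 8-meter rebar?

Build r[k] bottom-up: r[k] = max over allowed piece i of (p[i] + r[k−i]).
r[1] = 3
r[2] = 7
r[3] = 11
r[4] = 14  (first piece 1, then r[3]=11)
r[5] = 18  (first piece 2, then r[3]=11)
r[6] = 26
r[7] = 31
r[8] = 34  (first piece 1, then r[7]=31)
One optimal cutting: 7 + 1 → ₹31 + ₹3 = ₹34.

34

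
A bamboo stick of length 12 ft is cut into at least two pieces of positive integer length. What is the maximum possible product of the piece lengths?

81

Fill g[k] for k=2..12: at each k try every first piece i and multiply by the better of (k−i) uncut or g[k−i].
Small cases: g[2]=1, g[3]=2, g[4]=4, g[5]=6, g[6]=9.
g[7] = max(1*9, 2*6, 3*4, 4*3, 5*2, 6*1) = 12
g[8] = max(1*12, 2*9, 3*6, …, 6*2, 7*1) = 18
g[9] = max(1*18, 2*12, 3*9, …, 7*2, 8*1) = 27
g[10] = max(1*27, 2*18, 3*12, …, 8*2, 9*1) = 36
g[11] = max(1*36, 2*27, 3*18, …, 9*2, 10*1) = 54
g[12] = max(1*54, 2*36, 3*27, …, 10*2, 11*1) = 81
One optimal split: 3 + 3 + 3 + 3; product 3*3*3*3 = 81.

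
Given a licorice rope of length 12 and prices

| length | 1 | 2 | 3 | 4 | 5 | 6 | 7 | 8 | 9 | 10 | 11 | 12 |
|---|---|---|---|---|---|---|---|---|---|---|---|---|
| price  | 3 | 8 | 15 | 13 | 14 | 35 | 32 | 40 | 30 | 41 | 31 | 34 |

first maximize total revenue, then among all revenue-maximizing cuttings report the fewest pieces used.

2

Build r[k] bottom-up: r[k] = max over allowed piece i of (p[i] + r[k−i]).
r[1] = 3
r[2] = max(3+3, 8+0) = 8
r[3] = max(3+8, 8+3, 15+0) = 15
r[4] = max(3+15, 8+8, 15+3, 13+0) = 18
r[5] = max(3+18, 8+15, 15+8, 13+3, 14+0) = 23
r[6] = max(3+23, 8+18, 15+15, 13+8, 14+3, 35+0) = 35
r[7] = max(3+35, 8+23, 15+18, …, 35+3, 32+0) = 38
r[8] = max(3+38, 8+35, 15+23, …, 32+3, 40+0) = 43
r[9] = max(3+43, 8+38, 15+35, …, 40+3, 30+0) = 50
r[10] = max(3+50, 8+43, 15+38, …, 30+3, 41+0) = 53
r[11] = max(3+53, 8+50, 15+43, …, 41+3, 31+0) = 58
r[12] = max(3+58, 8+53, 15+50, …, 31+3, 34+0) = 70
Maximum revenue is ¢70.
Now minimize piece count subject to staying optimal: for each k, pieces[k] = 1 + min over i with p[i]+r[k−i]=r[k] of pieces[k−i].
pieces[9] = 2
pieces[10] = 3
pieces[11] = 3
pieces[12] = 2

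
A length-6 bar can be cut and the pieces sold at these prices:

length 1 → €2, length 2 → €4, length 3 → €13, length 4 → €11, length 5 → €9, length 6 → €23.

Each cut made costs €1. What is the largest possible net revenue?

Consider every possible first cut. net[k] is the best of p[i]+net[k−i] over all sellable i≤k, charging 1 whenever i<k.
net[1] = 2
net[2] = 4
net[3] = 13
net[4] = 14  (first piece 1, then net[3]=13)
net[5] = 16  (first piece 2, then net[3]=13)
net[6] = 25  (first piece 3, then net[3]=13)
One optimal plan: pieces 3 + 3 (1 cut) → €26 − €1 = €25.

25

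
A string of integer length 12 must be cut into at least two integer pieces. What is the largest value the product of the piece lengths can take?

81

Define g[k] = max over 1≤i<k of i · max(k−i, g[k−i]); the inner max lets the remainder stay uncut if that's better.
g[2] = 1·max(1,0) = 1·1 = 1
g[3] = max(1·2, 2·1) = 2
g[4] = max(1·3, 2·2, 3·1) = 4
g[5] = max(1·4, 2·3, 3·2, 4·1) = 6
g[6] = max(1·6, 2·4, 3·3, 4·2, 5·1) = 9
g[7] = max(1·9, 2·6, 3·4, 4·3, 5·2, 6·1) = 12
g[8] = max(1·12, 2·9, 3·6, …, 6·2, 7·1) = 18
g[9] = max(1·18, 2·12, 3·9, …, 7·2, 8·1) = 27
g[10] = max(1·27, 2·18, 3·12, …, 8·2, 9·1) = 36
g[11] = max(1·36, 2·27, 3·18, …, 9·2, 10·1) = 54
g[12] = max(1·54, 2·36, 3·27, …, 10·2, 11·1) = 81
One optimal split: 3 + 3 + 3 + 3; product 3·3·3·3 = 81.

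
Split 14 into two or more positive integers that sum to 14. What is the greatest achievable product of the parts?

162

Define prod[k] = max over 1≤i<k of i · max(k−i, prod[k−i]); the inner max lets the remainder stay uncut if that's better.
prod[2] = 1*max(1,0) = 1*1 = 1
prod[3] = max(1*2, 2*1) = 2
prod[4] = max(1*3, 2*2, 3*1) = 4
prod[5] = max(1*4, 2*3, 3*2, 4*1) = 6
prod[6] = max(1*6, 2*4, 3*3, 4*2, 5*1) = 9
prod[7] = max(1*9, 2*6, 3*4, 4*3, 5*2, 6*1) = 12
prod[8] = max(1*12, 2*9, 3*6, …, 6*2, 7*1) = 18
prod[9] = max(1*18, 2*12, 3*9, …, 7*2, 8*1) = 27
prod[10] = max(1*27, 2*18, 3*12, …, 8*2, 9*1) = 36
prod[11] = max(1*36, 2*27, 3*18, …, 9*2, 10*1) = 54
prod[12] = max(1*54, 2*36, 3*27, …, 10*2, 11*1) = 81
prod[13] = max(1*81, 2*54, 3*36, …, 11*2, 12*1) = 108
prod[14] = max(1*108, 2*81, 3*54, …, 12*2, 13*1) = 162
One optimal split: 3 + 3 + 3 + 3 + 2; product 3*3*3*3*2 = 162.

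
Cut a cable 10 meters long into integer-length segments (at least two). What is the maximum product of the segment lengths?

36

Fill g[k] for k=2..10: at each k try every first piece i and multiply by the better of (k−i) uncut or g[k−i].
g[2] = 1×max(1,0) = 1×1 = 1
g[3] = 1×max(2,1) = 1×2 = 2
g[4] = 2×max(2,1) = 2×2 = 4
g[5] = 2×max(3,2) = 2×3 = 6
g[6] = 3×max(3,2) = 3×3 = 9
g[7] = 2×max(5,6) = 2×6 = 12
g[8] = 2×max(6,9) = 2×9 = 18
g[9] = 3×max(6,9) = 3×9 = 27
g[10] = 2×max(8,18) = 2×18 = 36
One optimal split: 3 + 3 + 2 + 2; product 3×3×2×2 = 36.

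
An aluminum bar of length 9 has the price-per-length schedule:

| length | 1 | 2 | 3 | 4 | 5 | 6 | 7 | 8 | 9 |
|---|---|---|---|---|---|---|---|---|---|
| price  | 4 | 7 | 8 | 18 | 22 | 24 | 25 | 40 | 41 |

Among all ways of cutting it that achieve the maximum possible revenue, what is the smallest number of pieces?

Consider every possible first cut. r[k] is the best of p[i]+r[k−i] over all sellable i≤k.
r[1] = 4
r[2] = max(4+4, 7+0) = 8
r[3] = max(4+8, 7+4, 8+0) = 12
r[4] = max(4+12, 7+8, 8+4, 18+0) = 18
r[5] = max(4+18, 7+12, 8+8, 18+4, 22+0) = 22
r[6] = max(4+22, 7+18, 8+12, 18+8, 22+4, 24+0) = 26
r[7] = max(4+26, 7+22, 8+18, …, 24+4, 25+0) = 30
r[8] = max(4+30, 7+26, 8+22, …, 25+4, 40+0) = 40
r[9] = max(4+40, 7+30, 8+26, …, 40+4, 41+0) = 44
Maximum revenue is $44.
Now minimize piece count subject to staying optimal: for each k, pieces[k] = 1 + min over i with p[i]+r[k−i]=r[k] of pieces[k−i].
pieces[6] = 2
pieces[7] = 3
pieces[8] = 1
pieces[9] = 2

2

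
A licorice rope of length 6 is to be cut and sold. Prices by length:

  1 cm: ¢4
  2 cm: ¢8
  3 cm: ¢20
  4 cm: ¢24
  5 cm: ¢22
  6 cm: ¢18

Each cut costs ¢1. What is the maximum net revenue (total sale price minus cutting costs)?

39

Build v[k] bottom-up: v[k] = max over allowed piece i of (p[i] + v[k−i]) − 1 per cut.
v[1] = 4
v[2] = 8
v[3] = 20
v[4] = 24
v[5] = 27  (first piece 1, then v[4]=24)
v[6] = 39  (first piece 3, then v[3]=20)
One optimal plan: pieces 3 + 3 (1 cut) → ¢40 − ¢1 = ¢39.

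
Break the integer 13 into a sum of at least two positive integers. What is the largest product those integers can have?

Let f[k] be the best product for length k (with at least one cut). For each first piece i, the rest contributes max(k−i, f[k−i]).
f[2] = 1×max(1,0) = 1×1 = 1
f[3] = max(1×2, 2×1) = 2
f[4] = max(1×3, 2×2, 3×1) = 4
f[5] = max(1×4, 2×3, 3×2, 4×1) = 6
f[6] = max(1×6, 2×4, 3×3, 4×2, 5×1) = 9
f[7] = max(1×9, 2×6, 3×4, 4×3, 5×2, 6×1) = 12
f[8] = max(1×12, 2×9, 3×6, …, 6×2, 7×1) = 18
f[9] = max(1×18, 2×12, 3×9, …, 7×2, 8×1) = 27
f[10] = max(1×27, 2×18, 3×12, …, 8×2, 9×1) = 36
f[11] = max(1×36, 2×27, 3×18, …, 9×2, 10×1) = 54
f[12] = max(1×54, 2×36, 3×27, …, 10×2, 11×1) = 81
f[13] = max(1×81, 2×54, 3×36, …, 11×2, 12×1) = 108
One optimal split: 3 + 3 + 3 + 2 + 2; product 3×3×3×2×2 = 108.

108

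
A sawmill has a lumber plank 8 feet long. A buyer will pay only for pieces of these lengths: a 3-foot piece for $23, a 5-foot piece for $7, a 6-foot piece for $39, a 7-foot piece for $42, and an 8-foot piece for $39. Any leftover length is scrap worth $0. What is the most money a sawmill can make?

Let f[k] be the best obtainable value from length k. For each k, try every first piece i and keep the best of price[i] + f[k−i].
f[1] = 0
f[2] = 0
f[3] = 23
f[4] = 23
f[5] = max(23+0, 7+0) = 23
f[6] = max(23+23, 7+0, 39+0) = 46
f[7] = max(23+23, 7+0, 39+0, 42+0) = 46
f[8] = max(23+23, 7+23, 39+0, 42+0, 39+0) = 46
One optimal cutting: pieces 3 + 3 with 2 feet of scrap → $46.

46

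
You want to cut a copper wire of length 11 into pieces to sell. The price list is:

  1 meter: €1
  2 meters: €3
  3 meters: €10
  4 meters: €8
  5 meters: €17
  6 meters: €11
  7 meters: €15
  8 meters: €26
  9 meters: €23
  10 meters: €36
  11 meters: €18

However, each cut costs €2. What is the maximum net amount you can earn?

Consider every possible first cut. r[k] is the best of p[i]+r[k−i] over all sellable i≤k, charging 2 whenever i<k.
r[1] = 1
r[2] = 3
r[3] = 10
r[4] = 9  (first piece 1, then r[3]=10)
r[5] = 17
r[6] = 18  (first piece 3, then r[3]=10)
r[7] = 18  (first piece 2, then r[5]=17)
r[8] = 26
r[9] = 26  (first piece 3, then r[6]=18)
r[10] = 36
r[11] = 35  (first piece 1, then r[10]=36)
One optimal plan: pieces 10 + 1 (1 cut) → €37 − €2 = €35.

35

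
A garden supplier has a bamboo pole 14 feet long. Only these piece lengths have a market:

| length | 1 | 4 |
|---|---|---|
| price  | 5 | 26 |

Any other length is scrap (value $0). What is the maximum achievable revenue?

88

Let r[k] be the best obtainable value from length k. For each k, try every first piece i and keep the best of price[i] + r[k−i].
r[1] = 5
r[2] = 10  (first piece 1, then r[1]=5)
r[3] = 15  (first piece 1, then r[2]=10)
r[4] = max(5+15, 26+0) = 26
r[5] = max(5+26, 26+5) = 31
r[6] = max(5+31, 26+10) = 36
r[7] = max(5+36, 26+15) = 41
r[8] = max(5+41, 26+26) = 52
r[9] = max(5+52, 26+31) = 57
r[10] = max(5+57, 26+36) = 62
r[11] = max(5+62, 26+41) = 67
r[12] = max(5+67, 26+52) = 78
r[13] = max(5+78, 26+57) = 83
r[14] = max(5+83, 26+62) = 88
One optimal cutting: 4 + 4 + 4 + 1 + 1 → $88.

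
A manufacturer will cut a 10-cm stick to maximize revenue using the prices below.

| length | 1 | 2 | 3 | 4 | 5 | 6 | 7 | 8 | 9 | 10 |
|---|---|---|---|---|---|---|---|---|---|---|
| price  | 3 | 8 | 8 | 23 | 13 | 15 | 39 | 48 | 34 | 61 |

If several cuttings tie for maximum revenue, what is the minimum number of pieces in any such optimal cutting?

Build r[k] bottom-up: r[k] = max over allowed piece i of (p[i] + r[k−i]).
r[1] = 3
r[2] = max(3+3, 8+0) = 8
r[3] = max(3+8, 8+3, 8+0) = 11
r[4] = max(3+11, 8+8, 8+3, 23+0) = 23
r[5] = max(3+23, 8+11, 8+8, 23+3, 13+0) = 26
r[6] = max(3+26, 8+23, 8+11, 23+8, 13+3, 15+0) = 31
r[7] = max(3+31, 8+26, 8+23, …, 15+3, 39+0) = 39
r[8] = max(3+39, 8+31, 8+26, …, 39+3, 48+0) = 48
r[9] = max(3+48, 8+39, 8+31, …, 48+3, 34+0) = 51
r[10] = max(3+51, 8+48, 8+39, …, 34+3, 61+0) = 61
Maximum revenue is $61.
Now minimize piece count subject to staying optimal: for each k, pieces[k] = 1 + min over i with p[i]+r[k−i]=r[k] of pieces[k−i].
pieces[7] = 1
pieces[8] = 1
pieces[9] = 2
pieces[10] = 1

1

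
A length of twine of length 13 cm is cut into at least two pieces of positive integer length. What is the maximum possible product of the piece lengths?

108

Let g[k] be the best product for length k (with at least one cut). For each first piece i, the rest contributes max(k−i, g[k−i]).
Small cases: g[2]=1, g[3]=2, g[4]=4, g[5]=6, g[6]=9, g[7]=12.
g[8] = max(1*12, 2*9, 3*6, …, 6*2, 7*1) = 18
g[9] = max(1*18, 2*12, 3*9, …, 7*2, 8*1) = 27
g[10] = max(1*27, 2*18, 3*12, …, 8*2, 9*1) = 36
g[11] = max(1*36, 2*27, 3*18, …, 9*2, 10*1) = 54
g[12] = max(1*54, 2*36, 3*27, …, 10*2, 11*1) = 81
g[13] = max(1*81, 2*54, 3*36, …, 11*2, 12*1) = 108
One optimal split: 3 + 3 + 3 + 2 + 2; product 3*3*3*2*2 = 108.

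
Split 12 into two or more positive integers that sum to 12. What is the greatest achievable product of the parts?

81

Let prod[k] be the best product for length k (with at least one cut). For each first piece i, the rest contributes max(k−i, prod[k−i]).
prod[2] = 1*max(1,0) = 1*1 = 1
prod[3] = max(1*2, 2*1) = 2
prod[4] = max(1*3, 2*2, 3*1) = 4
prod[5] = max(1*4, 2*3, 3*2, 4*1) = 6
prod[6] = max(1*6, 2*4, 3*3, 4*2, 5*1) = 9
prod[7] = max(1*9, 2*6, 3*4, 4*3, 5*2, 6*1) = 12
prod[8] = max(1*12, 2*9, 3*6, …, 6*2, 7*1) = 18
prod[9] = max(1*18, 2*12, 3*9, …, 7*2, 8*1) = 27
prod[10] = max(1*27, 2*18, 3*12, …, 8*2, 9*1) = 36
prod[11] = max(1*36, 2*27, 3*18, …, 9*2, 10*1) = 54
prod[12] = max(1*54, 2*36, 3*27, …, 10*2, 11*1) = 81
One optimal split: 3 + 3 + 3 + 3; product 3*3*3*3 = 81.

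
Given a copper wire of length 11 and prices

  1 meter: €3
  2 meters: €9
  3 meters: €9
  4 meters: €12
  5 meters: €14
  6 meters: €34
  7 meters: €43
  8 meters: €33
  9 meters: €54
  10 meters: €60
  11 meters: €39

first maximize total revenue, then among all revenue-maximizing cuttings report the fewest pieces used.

Let r[k] be the best obtainable value from length k. For each k, try every first piece i and keep the best of price[i] + r[k−i].
r[1] = 3
r[2] = 9
r[3] = 12  (first piece 1, then r[2]=9)
r[4] = 18  (first piece 2, then r[2]=9)
r[5] = 21  (first piece 1, then r[4]=18)
r[6] = 34
r[7] = 43
r[8] = 46  (first piece 1, then r[7]=43)
r[9] = 54
r[10] = 60
r[11] = 63  (first piece 1, then r[10]=60)
Maximum revenue is €63.
Now minimize piece count subject to staying optimal: for each k, pieces[k] = 1 + min over i with p[i]+r[k−i]=r[k] of pieces[k−i].
pieces[8] = 2
pieces[9] = 1
pieces[10] = 1
pieces[11] = 2

2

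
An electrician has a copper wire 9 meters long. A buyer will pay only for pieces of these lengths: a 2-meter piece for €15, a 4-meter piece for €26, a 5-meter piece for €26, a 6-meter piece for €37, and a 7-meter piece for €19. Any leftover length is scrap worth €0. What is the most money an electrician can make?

60

Consider every possible first cut. f[k] is the best of p[i]+f[k−i] over all sellable i≤k.
f[1] = 0
f[2] = 15
f[3] = 15
f[4] = 30  (first piece 2, then f[2]=15)
f[5] = 30
f[6] = 45  (first piece 2, then f[4]=30)
f[7] = 45
f[8] = 60  (first piece 2, then f[6]=45)
f[9] = 60
One optimal cutting: pieces 2 + 2 + 2 + 2 with 1 meter of scrap → €60.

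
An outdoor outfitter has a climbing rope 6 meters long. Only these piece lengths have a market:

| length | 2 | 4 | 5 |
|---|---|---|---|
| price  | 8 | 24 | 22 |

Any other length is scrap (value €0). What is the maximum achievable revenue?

32

Let f[k] be the best obtainable value from length k. For each k, try every first piece i and keep the best of price[i] + f[k−i].
f[1] = 0
f[2] = 8
f[3] = 8
f[4] = max(8+8, 24+0) = 24
f[5] = max(8+8, 24+0, 22+0) = 24
f[6] = max(8+24, 24+8, 22+0) = 32
One optimal cutting: 4 + 2 → €32.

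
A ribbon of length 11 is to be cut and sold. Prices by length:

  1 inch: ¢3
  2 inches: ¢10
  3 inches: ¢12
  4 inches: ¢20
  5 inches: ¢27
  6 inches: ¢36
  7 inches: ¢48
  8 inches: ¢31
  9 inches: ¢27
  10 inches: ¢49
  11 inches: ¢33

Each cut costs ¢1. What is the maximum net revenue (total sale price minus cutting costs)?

67

Build r[k] bottom-up: r[k] = max over allowed piece i of (p[i] + r[k−i]) − 1 per cut.
r[1] = 3
r[2] = 10
r[3] = 12  (first piece 1, then r[2]=10)
r[4] = 20
r[5] = 27
r[6] = 36
r[7] = 48
r[8] = 50  (first piece 1, then r[7]=48)
r[9] = 57  (first piece 2, then r[7]=48)
r[10] = 59  (first piece 1, then r[9]=57)
r[11] = 67  (first piece 4, then r[7]=48)
One optimal plan: pieces 7 + 4 (1 cut) → ¢68 − ¢1 = ¢67.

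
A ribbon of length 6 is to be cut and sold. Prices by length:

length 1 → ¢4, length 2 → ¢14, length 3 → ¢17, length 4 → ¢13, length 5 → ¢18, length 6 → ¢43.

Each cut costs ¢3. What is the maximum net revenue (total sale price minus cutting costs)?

Build v[k] bottom-up: v[k] = max over allowed piece i of (p[i] + v[k−i]) − 3 per cut.
v[1] = 4
v[2] = 14
v[3] = 17
v[4] = 25  (first piece 2, then v[2]=14)
v[5] = 28  (first piece 2, then v[3]=17)
v[6] = 43
Best is to make no cuts and sell whole for ¢43.

43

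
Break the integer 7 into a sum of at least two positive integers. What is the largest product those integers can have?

Fill prod[k] for k=2..7: at each k try every first piece i and multiply by the better of (k−i) uncut or prod[k−i].
prod[2] = 1×max(1,0) = 1×1 = 1
prod[3] = max(1×2, 2×1) = 2
prod[4] = max(1×3, 2×2, 3×1) = 4
prod[5] = max(1×4, 2×3, 3×2, 4×1) = 6
prod[6] = max(1×6, 2×4, 3×3, 4×2, 5×1) = 9
prod[7] = max(1×9, 2×6, 3×4, 4×3, 5×2, 6×1) = 12
One optimal split: 3 + 2 + 2; product 3×2×2 = 12.

12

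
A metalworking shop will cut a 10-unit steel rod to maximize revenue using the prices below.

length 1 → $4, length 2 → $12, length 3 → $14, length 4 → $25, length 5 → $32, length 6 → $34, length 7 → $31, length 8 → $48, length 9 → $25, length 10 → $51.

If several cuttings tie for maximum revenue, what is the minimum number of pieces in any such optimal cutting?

Let r[k] be the best obtainable value from length k. For each k, try every first piece i and keep the best of price[i] + r[k−i].
r[1] = 4
r[2] = max(4+4, 12+0) = 12
r[3] = max(4+12, 12+4, 14+0) = 16
r[4] = max(4+16, 12+12, 14+4, 25+0) = 25
r[5] = max(4+25, 12+16, 14+12, 25+4, 32+0) = 32
r[6] = max(4+32, 12+25, 14+16, 25+12, 32+4, 34+0) = 37
r[7] = max(4+37, 12+32, 14+25, …, 34+4, 31+0) = 44
r[8] = max(4+44, 12+37, 14+32, …, 31+4, 48+0) = 50
r[9] = max(4+50, 12+44, 14+37, …, 48+4, 25+0) = 57
r[10] = max(4+57, 12+50, 14+44, …, 25+4, 51+0) = 64
Maximum revenue is $64.
Now minimize piece count subject to staying optimal: for each k, pieces[k] = 1 + min over i with p[i]+r[k−i]=r[k] of pieces[k−i].
pieces[7] = 2
pieces[8] = 2
pieces[9] = 2
pieces[10] = 2

2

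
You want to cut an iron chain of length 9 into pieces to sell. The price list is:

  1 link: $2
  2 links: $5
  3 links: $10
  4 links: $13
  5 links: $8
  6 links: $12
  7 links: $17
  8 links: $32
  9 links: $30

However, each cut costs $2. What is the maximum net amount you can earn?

Build r[k] bottom-up: r[k] = max over allowed piece i of (p[i] + r[k−i]) − 2 per cut.
r[1] = 2
r[2] = max(2+2-2, 5+0) = 5
r[3] = max(2+5-2, 5+2-2, 10+0) = 10
r[4] = max(2+10-2, 5+5-2, 10+2-2, 13+0) = 13
r[5] = max(2+13-2, 5+10-2, 10+5-2, 13+2-2, 8+0) = 13
r[6] = max(2+13-2, 5+13-2, 10+10-2, 13+5-2, 8+2-2, 12+0) = 18
r[7] = max(2+18-2, 5+13-2, 10+13-2, …, 12+2-2, 17+0) = 21
r[8] = max(2+21-2, 5+18-2, 10+13-2, …, 17+2-2, 32+0) = 32
r[9] = max(2+32-2, 5+21-2, 10+18-2, …, 32+2-2, 30+0) = 32
One optimal plan: pieces 8 + 1 (1 cut) → $34 − $2 = $32.

32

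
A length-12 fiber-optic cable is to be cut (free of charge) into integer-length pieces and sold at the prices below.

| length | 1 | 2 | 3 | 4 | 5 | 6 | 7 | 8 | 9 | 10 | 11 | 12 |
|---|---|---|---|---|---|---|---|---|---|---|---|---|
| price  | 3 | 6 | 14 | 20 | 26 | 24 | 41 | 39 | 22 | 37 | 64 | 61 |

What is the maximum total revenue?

67

Consider every possible first cut. best[k] is the best of p[i]+best[k−i] over all sellable i≤k.
best[1] = 3
best[2] = 6  (first piece 1, then best[1]=3)
best[3] = 14
best[4] = 20
best[5] = 26
best[6] = 29  (first piece 1, then best[5]=26)
best[7] = 41
best[8] = 44  (first piece 1, then best[7]=41)
best[9] = 47  (first piece 1, then best[8]=44)
best[10] = 55  (first piece 3, then best[7]=41)
best[11] = 64
best[12] = 67  (first piece 1, then best[11]=64)
One optimal cutting: 11 + 1 → $64 + $3 = $67.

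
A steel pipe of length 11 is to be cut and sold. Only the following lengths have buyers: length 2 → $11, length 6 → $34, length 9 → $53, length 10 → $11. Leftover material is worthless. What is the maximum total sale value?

64

Let best[k] be the best obtainable value from length k. For each k, try every first piece i and keep the best of price[i] + best[k−i].
best[1] = 0
best[2] = 11
best[3] = 11
best[4] = 22  (first piece 2, then best[2]=11)
best[5] = 22
best[6] = max(11+22, 34+0) = 34
best[7] = max(11+22, 34+0) = 34
best[8] = max(11+34, 34+11) = 45
best[9] = max(11+34, 34+11, 53+0) = 53
best[10] = max(11+45, 34+22, 53+0, 11+0) = 56
best[11] = max(11+53, 34+22, 53+11, 11+0) = 64
One optimal cutting: 9 + 2 → $64.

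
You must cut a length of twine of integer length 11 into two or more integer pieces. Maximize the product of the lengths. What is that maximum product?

Fill prod[k] for k=2..11: at each k try every first piece i and multiply by the better of (k−i) uncut or prod[k−i].
prod[2] = 1·max(1,0) = 1·1 = 1
prod[3] = 1·max(2,1) = 1·2 = 2
prod[4] = 2·max(2,1) = 2·2 = 4
prod[5] = 2·max(3,2) = 2·3 = 6
prod[6] = 3·max(3,2) = 3·3 = 9
prod[7] = 2·max(5,6) = 2·6 = 12
prod[8] = 2·max(6,9) = 2·9 = 18
prod[9] = 3·max(6,9) = 3·9 = 27
prod[10] = 2·max(8,18) = 2·18 = 36
prod[11] = 2·max(9,27) = 2·27 = 54
One optimal split: 3 + 3 + 3 + 2; product 3·3·3·2 = 54.

54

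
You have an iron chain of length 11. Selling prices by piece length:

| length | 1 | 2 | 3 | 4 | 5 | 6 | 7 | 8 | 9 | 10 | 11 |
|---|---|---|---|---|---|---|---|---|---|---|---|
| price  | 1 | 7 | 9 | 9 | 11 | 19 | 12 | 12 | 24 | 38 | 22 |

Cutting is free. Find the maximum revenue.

Consider every possible first cut. R[k] is the best of p[i]+R[k−i] over all sellable i≤k.
R[1] = 1
R[2] = 7
R[3] = 9
R[4] = 14  (first piece 2, then R[2]=7)
R[5] = 16  (first piece 2, then R[3]=9)
R[6] = 21  (first piece 2, then R[4]=14)
R[7] = 23  (first piece 2, then R[5]=16)
R[8] = 28  (first piece 2, then R[6]=21)
R[9] = 30  (first piece 2, then R[7]=23)
R[10] = 38
R[11] = 39  (first piece 1, then R[10]=38)
One optimal cutting: 10 + 1 → $38 + $1 = $39.

39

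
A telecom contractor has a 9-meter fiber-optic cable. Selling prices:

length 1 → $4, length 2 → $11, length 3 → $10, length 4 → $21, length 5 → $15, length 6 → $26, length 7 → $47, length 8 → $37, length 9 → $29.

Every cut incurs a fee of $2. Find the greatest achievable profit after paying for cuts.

56

Build net[k] bottom-up: net[k] = max over allowed piece i of (p[i] + net[k−i]) − 2 per cut.
net[1] = 4
net[2] = 11
net[3] = 13  (first piece 1, then net[2]=11)
net[4] = 21
net[5] = 23  (first piece 1, then net[4]=21)
net[6] = 30  (first piece 2, then net[4]=21)
net[7] = 47
net[8] = 49  (first piece 1, then net[7]=47)
net[9] = 56  (first piece 2, then net[7]=47)
One optimal plan: pieces 7 + 2 (1 cut) → $58 − $2 = $56.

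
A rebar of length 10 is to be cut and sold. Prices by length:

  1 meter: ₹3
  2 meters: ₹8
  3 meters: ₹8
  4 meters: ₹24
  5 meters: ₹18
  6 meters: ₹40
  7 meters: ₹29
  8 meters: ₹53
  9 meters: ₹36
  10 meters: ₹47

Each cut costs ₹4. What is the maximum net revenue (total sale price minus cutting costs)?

Build r[k] bottom-up: r[k] = max over allowed piece i of (p[i] + r[k−i]) − 4 per cut.
r[1] = 3
r[2] = max(3+3-4, 8+0) = 8
r[3] = max(3+8-4, 8+3-4, 8+0) = 8
r[4] = max(3+8-4, 8+8-4, 8+3-4, 24+0) = 24
r[5] = max(3+24-4, 8+8-4, 8+8-4, 24+3-4, 18+0) = 23
r[6] = max(3+23-4, 8+24-4, 8+8-4, 24+8-4, 18+3-4, 40+0) = 40
r[7] = max(3+40-4, 8+23-4, 8+24-4, …, 40+3-4, 29+0) = 39
r[8] = max(3+39-4, 8+40-4, 8+23-4, …, 29+3-4, 53+0) = 53
r[9] = max(3+53-4, 8+39-4, 8+40-4, …, 53+3-4, 36+0) = 52
r[10] = max(3+52-4, 8+53-4, 8+39-4, …, 36+3-4, 47+0) = 60
One optimal plan: pieces 6 + 4 (1 cut) → ₹64 − ₹4 = ₹60.

60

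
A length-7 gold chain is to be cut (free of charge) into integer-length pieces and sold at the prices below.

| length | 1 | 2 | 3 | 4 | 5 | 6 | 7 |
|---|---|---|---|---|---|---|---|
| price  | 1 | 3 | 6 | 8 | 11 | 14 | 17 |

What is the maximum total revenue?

17

Consider every possible first cut. R[k] is the best of p[i]+R[k−i] over all sellable i≤k.
R[1] = 1
R[2] = 3
R[3] = 6
R[4] = 8
R[5] = 11
R[6] = 14
R[7] = 17
Best is to sell the whole 7-inch piece uncut for $17.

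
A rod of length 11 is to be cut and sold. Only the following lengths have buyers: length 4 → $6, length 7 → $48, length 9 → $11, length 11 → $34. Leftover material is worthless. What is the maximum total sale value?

Consider every possible first cut. r[k] is the best of p[i]+r[k−i] over all sellable i≤k.
r[1] = 0
r[2] = 0
r[3] = 0
r[4] = 6
r[5] = 6
r[6] = 6
r[7] = 48
r[8] = 48
r[9] = 48
r[10] = 48
r[11] = 54  (first piece 4, then r[7]=48)
One optimal cutting: 7 + 4 → $54.

54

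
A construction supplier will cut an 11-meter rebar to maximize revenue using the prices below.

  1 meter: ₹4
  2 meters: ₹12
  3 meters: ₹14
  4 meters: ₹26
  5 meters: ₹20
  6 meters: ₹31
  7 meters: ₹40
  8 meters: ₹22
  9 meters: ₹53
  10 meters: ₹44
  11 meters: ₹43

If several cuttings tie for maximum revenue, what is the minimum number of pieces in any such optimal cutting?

4

Consider every possible first cut. r[k] is the best of p[i]+r[k−i] over all sellable i≤k.
r[1] = 4
r[2] = max(4+4, 12+0) = 12
r[3] = max(4+12, 12+4, 14+0) = 16
r[4] = max(4+16, 12+12, 14+4, 26+0) = 26
r[5] = max(4+26, 12+16, 14+12, 26+4, 20+0) = 30
r[6] = max(4+30, 12+26, 14+16, 26+12, 20+4, 31+0) = 38
r[7] = max(4+38, 12+30, 14+26, …, 31+4, 40+0) = 42
r[8] = max(4+42, 12+38, 14+30, …, 40+4, 22+0) = 52
r[9] = max(4+52, 12+42, 14+38, …, 22+4, 53+0) = 56
r[10] = max(4+56, 12+52, 14+42, …, 53+4, 44+0) = 64
r[11] = max(4+64, 12+56, 14+52, …, 44+4, 43+0) = 68
Maximum revenue is ₹68.
Now minimize piece count subject to staying optimal: for each k, pieces[k] = 1 + min over i with p[i]+r[k−i]=r[k] of pieces[k−i].
pieces[8] = 2
pieces[9] = 3
pieces[10] = 3
pieces[11] = 4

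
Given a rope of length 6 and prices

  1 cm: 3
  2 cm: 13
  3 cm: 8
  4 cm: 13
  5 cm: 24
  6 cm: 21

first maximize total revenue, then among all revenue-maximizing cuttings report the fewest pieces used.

3

Build r[k] bottom-up: r[k] = max over allowed piece i of (p[i] + r[k−i]).
r[1] = 3
r[2] = 13
r[3] = 16  (first piece 1, then r[2]=13)
r[4] = 26  (first piece 2, then r[2]=13)
r[5] = 29  (first piece 1, then r[4]=26)
r[6] = 39  (first piece 2, then r[4]=26)
Maximum revenue is 39.
Now minimize piece count subject to staying optimal: for each k, pieces[k] = 1 + min over i with p[i]+r[k−i]=r[k] of pieces[k−i].
pieces[3] = 2
pieces[4] = 2
pieces[5] = 3
pieces[6] = 3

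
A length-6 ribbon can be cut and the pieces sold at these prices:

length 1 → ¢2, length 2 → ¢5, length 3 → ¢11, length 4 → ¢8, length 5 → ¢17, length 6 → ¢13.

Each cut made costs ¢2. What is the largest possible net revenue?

20

Let v[k] be the best obtainable value from length k. For each k, try every first piece i and keep the best of price[i] + v[k−i] minus the 2 cut fee when i<k.
v[1] = 2
v[2] = max(2+2-2, 5+0) = 5
v[3] = max(2+5-2, 5+2-2, 11+0) = 11
v[4] = max(2+11-2, 5+5-2, 11+2-2, 8+0) = 11
v[5] = max(2+11-2, 5+11-2, 11+5-2, 8+2-2, 17+0) = 17
v[6] = max(2+17-2, 5+11-2, 11+11-2, 8+5-2, 17+2-2, 13+0) = 20
One optimal plan: pieces 3 + 3 (1 cut) → ¢22 − ¢2 = ¢20.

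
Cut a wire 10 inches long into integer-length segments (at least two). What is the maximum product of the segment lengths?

36

Fill f[k] for k=2..10: at each k try every first piece i and multiply by the better of (k−i) uncut or f[k−i].
Small cases: f[2]=1, f[3]=2.
f[4] = 2×max(2,1) = 2×2 = 4
f[5] = 2×max(3,2) = 2×3 = 6
f[6] = 3×max(3,2) = 3×3 = 9
f[7] = 2×max(5,6) = 2×6 = 12
f[8] = 2×max(6,9) = 2×9 = 18
f[9] = 3×max(6,9) = 3×9 = 27
f[10] = 2×max(8,18) = 2×18 = 36
One optimal split: 3 + 3 + 2 + 2; product 3×3×2×2 = 36.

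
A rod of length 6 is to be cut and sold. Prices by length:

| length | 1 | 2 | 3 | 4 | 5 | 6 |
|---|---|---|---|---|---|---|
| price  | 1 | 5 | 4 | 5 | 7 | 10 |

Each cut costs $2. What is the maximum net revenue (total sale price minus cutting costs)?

Consider every possible first cut. net[k] is the best of p[i]+net[k−i] over all sellable i≤k, charging 2 whenever i<k.
net[1] = 1
net[2] = max(1+1-2, 5+0) = 5
net[3] = max(1+5-2, 5+1-2, 4+0) = 4
net[4] = max(1+4-2, 5+5-2, 4+1-2, 5+0) = 8
net[5] = max(1+8-2, 5+4-2, 4+5-2, 5+1-2, 7+0) = 7
net[6] = max(1+7-2, 5+8-2, 4+4-2, 5+5-2, 7+1-2, 10+0) = 11
One optimal plan: pieces 2 + 2 + 2 (2 cuts) → $15 − $4 = $11.

11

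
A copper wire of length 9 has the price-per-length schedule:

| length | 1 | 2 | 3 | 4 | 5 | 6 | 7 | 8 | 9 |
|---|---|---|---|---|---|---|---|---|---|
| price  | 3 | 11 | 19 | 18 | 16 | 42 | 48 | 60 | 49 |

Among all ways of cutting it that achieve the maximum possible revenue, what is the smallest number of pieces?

Consider every possible first cut. r[k] is the best of p[i]+r[k−i] over all sellable i≤k.
r[1] = 3
r[2] = max(3+3, 11+0) = 11
r[3] = max(3+11, 11+3, 19+0) = 19
r[4] = max(3+19, 11+11, 19+3, 18+0) = 22
r[5] = max(3+22, 11+19, 19+11, 18+3, 16+0) = 30
r[6] = max(3+30, 11+22, 19+19, 18+11, 16+3, 42+0) = 42
r[7] = max(3+42, 11+30, 19+22, …, 42+3, 48+0) = 48
r[8] = max(3+48, 11+42, 19+30, …, 48+3, 60+0) = 60
r[9] = max(3+60, 11+48, 19+42, …, 60+3, 49+0) = 63
Maximum revenue is €63.
Now minimize piece count subject to staying optimal: for each k, pieces[k] = 1 + min over i with p[i]+r[k−i]=r[k] of pieces[k−i].
pieces[6] = 1
pieces[7] = 1
pieces[8] = 1
pieces[9] = 2

2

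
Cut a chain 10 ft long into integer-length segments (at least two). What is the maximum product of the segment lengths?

Let m[k] be the best product for length k (with at least one cut). For each first piece i, the rest contributes max(k−i, m[k−i]).
m[2] = 1×max(1,0) = 1×1 = 1
m[3] = max(1×2, 2×1) = 2
m[4] = max(1×3, 2×2, 3×1) = 4
m[5] = max(1×4, 2×3, 3×2, 4×1) = 6
m[6] = max(1×6, 2×4, 3×3, 4×2, 5×1) = 9
m[7] = max(1×9, 2×6, 3×4, 4×3, 5×2, 6×1) = 12
m[8] = max(1×12, 2×9, 3×6, …, 6×2, 7×1) = 18
m[9] = max(1×18, 2×12, 3×9, …, 7×2, 8×1) = 27
m[10] = max(1×27, 2×18, 3×12, …, 8×2, 9×1) = 36
One optimal split: 3 + 3 + 2 + 2; product 3×3×2×2 = 36.

36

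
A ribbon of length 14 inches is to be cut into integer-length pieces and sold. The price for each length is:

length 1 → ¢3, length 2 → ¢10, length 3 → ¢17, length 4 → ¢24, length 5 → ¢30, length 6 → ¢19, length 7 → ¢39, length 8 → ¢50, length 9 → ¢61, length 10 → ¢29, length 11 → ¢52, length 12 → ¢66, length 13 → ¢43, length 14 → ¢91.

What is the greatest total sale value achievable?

Consider every possible first cut. best[k] is the best of p[i]+best[k−i] over all sellable i≤k.
best[1] = 3
best[2] = max(3+3, 10+0) = 10
best[3] = max(3+10, 10+3, 17+0) = 17
best[4] = max(3+17, 10+10, 17+3, 24+0) = 24
best[5] = max(3+24, 10+17, 17+10, 24+3, 30+0) = 30
best[6] = max(3+30, 10+24, 17+17, 24+10, 30+3, 19+0) = 34
best[7] = max(3+34, 10+30, 17+24, …, 19+3, 39+0) = 41
best[8] = max(3+41, 10+34, 17+30, …, 39+3, 50+0) = 50
best[9] = max(3+50, 10+41, 17+34, …, 50+3, 61+0) = 61
best[10] = max(3+61, 10+50, 17+41, …, 61+3, 29+0) = 64
best[11] = max(3+64, 10+61, 17+50, …, 29+3, 52+0) = 71
best[12] = max(3+71, 10+64, 17+61, …, 52+3, 66+0) = 78
best[13] = max(3+78, 10+71, 17+64, …, 66+3, 43+0) = 85
best[14] = max(3+85, 10+78, 17+71, …, 43+3, 91+0) = 91
One optimal cutting: 9 + 5 → ¢61 + ¢30 = ¢91.

91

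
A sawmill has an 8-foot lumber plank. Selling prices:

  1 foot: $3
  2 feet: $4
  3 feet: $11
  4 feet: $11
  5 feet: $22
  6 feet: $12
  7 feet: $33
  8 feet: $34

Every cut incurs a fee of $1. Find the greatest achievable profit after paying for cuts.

Build r[k] bottom-up: r[k] = max over allowed piece i of (p[i] + r[k−i]) − 1 per cut.
r[1] = 3
r[2] = max(3+3-1, 4+0) = 5
r[3] = max(3+5-1, 4+3-1, 11+0) = 11
r[4] = max(3+11-1, 4+5-1, 11+3-1, 11+0) = 13
r[5] = max(3+13-1, 4+11-1, 11+5-1, 11+3-1, 22+0) = 22
r[6] = max(3+22-1, 4+13-1, 11+11-1, 11+5-1, 22+3-1, 12+0) = 24
r[7] = max(3+24-1, 4+22-1, 11+13-1, …, 12+3-1, 33+0) = 33
r[8] = max(3+33-1, 4+24-1, 11+22-1, …, 33+3-1, 34+0) = 35
One optimal plan: pieces 7 + 1 (1 cut) → $36 − $1 = $35.

35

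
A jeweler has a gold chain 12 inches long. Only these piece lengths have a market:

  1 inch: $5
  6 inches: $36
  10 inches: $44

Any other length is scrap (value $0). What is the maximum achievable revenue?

72

Build best[k] bottom-up: best[k] = max over allowed piece i of (p[i] + best[k−i]).
best[1] = 5
best[2] = 10  (first piece 1, then best[1]=5)
best[3] = 15  (first piece 1, then best[2]=10)
best[4] = 20  (first piece 1, then best[3]=15)
best[5] = 25  (first piece 1, then best[4]=20)
best[6] = max(5+25, 36+0) = 36
best[7] = max(5+36, 36+5) = 41
best[8] = max(5+41, 36+10) = 46
best[9] = max(5+46, 36+15) = 51
best[10] = max(5+51, 36+20, 44+0) = 56
best[11] = max(5+56, 36+25, 44+5) = 61
best[12] = max(5+61, 36+36, 44+10) = 72
One optimal cutting: 6 + 6 → $72.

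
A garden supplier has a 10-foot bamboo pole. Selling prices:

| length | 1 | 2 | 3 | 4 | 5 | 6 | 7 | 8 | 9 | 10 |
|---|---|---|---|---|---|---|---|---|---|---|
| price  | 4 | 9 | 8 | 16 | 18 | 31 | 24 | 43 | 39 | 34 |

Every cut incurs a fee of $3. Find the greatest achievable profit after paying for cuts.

49

Consider every possible first cut. r[k] is the best of p[i]+r[k−i] over all sellable i≤k, charging 3 whenever i<k.
r[1] = 4
r[2] = max(4+4-3, 9+0) = 9
r[3] = max(4+9-3, 9+4-3, 8+0) = 10
r[4] = max(4+10-3, 9+9-3, 8+4-3, 16+0) = 16
r[5] = max(4+16-3, 9+10-3, 8+9-3, 16+4-3, 18+0) = 18
r[6] = max(4+18-3, 9+16-3, 8+10-3, 16+9-3, 18+4-3, 31+0) = 31
r[7] = max(4+31-3, 9+18-3, 8+16-3, …, 31+4-3, 24+0) = 32
r[8] = max(4+32-3, 9+31-3, 8+18-3, …, 24+4-3, 43+0) = 43
r[9] = max(4+43-3, 9+32-3, 8+31-3, …, 43+4-3, 39+0) = 44
r[10] = max(4+44-3, 9+43-3, 8+32-3, …, 39+4-3, 34+0) = 49
One optimal plan: pieces 8 + 2 (1 cut) → $52 − $3 = $49.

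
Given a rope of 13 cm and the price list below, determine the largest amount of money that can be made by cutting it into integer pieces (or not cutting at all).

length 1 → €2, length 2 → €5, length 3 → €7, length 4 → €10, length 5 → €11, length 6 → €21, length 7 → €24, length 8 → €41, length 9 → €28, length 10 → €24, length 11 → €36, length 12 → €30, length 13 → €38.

Build R[k] bottom-up: R[k] = max over allowed piece i of (p[i] + R[k−i]).
R[1] = 2
R[2] = max(2+2, 5+0) = 5
R[3] = max(2+5, 5+2, 7+0) = 7
R[4] = max(2+7, 5+5, 7+2, 10+0) = 10
R[5] = max(2+10, 5+7, 7+5, 10+2, 11+0) = 12
R[6] = max(2+12, 5+10, 7+7, 10+5, 11+2, 21+0) = 21
R[7] = max(2+21, 5+12, 7+10, …, 21+2, 24+0) = 24
R[8] = max(2+24, 5+21, 7+12, …, 24+2, 41+0) = 41
R[9] = max(2+41, 5+24, 7+21, …, 41+2, 28+0) = 43
R[10] = max(2+43, 5+41, 7+24, …, 28+2, 24+0) = 46
R[11] = max(2+46, 5+43, 7+41, …, 24+2, 36+0) = 48
R[12] = max(2+48, 5+46, 7+43, …, 36+2, 30+0) = 51
R[13] = max(2+51, 5+48, 7+46, …, 30+2, 38+0) = 53
One optimal cutting: 8 + 2 + 2 + 1 → €41 + €5 + €5 + €2 = €53.

53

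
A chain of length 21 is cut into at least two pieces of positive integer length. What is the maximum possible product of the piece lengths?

Fill m[k] for k=2..21: at each k try every first piece i and multiply by the better of (k−i) uncut or m[k−i].
Small cases: m[2]=1, m[3]=2, m[4]=4, m[5]=6, m[6]=9, m[7]=12, m[8]=18, m[9]=27, m[10]=36, m[11]=54, m[12]=81, m[13]=108, m[14]=162, m[15]=243.
m[16] = 2×max(14,162) = 2×162 = 324
m[17] = 2×max(15,243) = 2×243 = 486
m[18] = 3×max(15,243) = 3×243 = 729
m[19] = 2×max(17,486) = 2×486 = 972
m[20] = 2×max(18,729) = 2×729 = 1458
m[21] = 3×max(18,729) = 3×729 = 2187
One optimal split: 3 + 3 + 3 + 3 + 3 + 3 + 3; product 3×3×3×3×3×3×3 = 2187.

2187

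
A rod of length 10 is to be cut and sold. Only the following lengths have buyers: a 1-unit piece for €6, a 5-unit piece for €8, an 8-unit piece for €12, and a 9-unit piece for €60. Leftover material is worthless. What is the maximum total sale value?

66

Let r[k] be the best obtainable value from length k. For each k, try every first piece i and keep the best of price[i] + r[k−i].
r[1] = 6
r[2] = 12  (first piece 1, then r[1]=6)
r[3] = 18  (first piece 1, then r[2]=12)
r[4] = 24  (first piece 1, then r[3]=18)
r[5] = max(6+24, 8+0) = 30
r[6] = max(6+30, 8+6) = 36
r[7] = max(6+36, 8+12) = 42
r[8] = max(6+42, 8+18, 12+0) = 48
r[9] = max(6+48, 8+24, 12+6, 60+0) = 60
r[10] = max(6+60, 8+30, 12+12, 60+6) = 66
One optimal cutting: 9 + 1 → €66.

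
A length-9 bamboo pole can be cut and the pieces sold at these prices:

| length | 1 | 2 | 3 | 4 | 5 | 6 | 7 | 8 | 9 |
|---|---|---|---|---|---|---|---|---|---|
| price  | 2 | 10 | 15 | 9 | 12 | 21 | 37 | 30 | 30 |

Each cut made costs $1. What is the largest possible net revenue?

46

Consider every possible first cut. r[k] is the best of p[i]+r[k−i] over all sellable i≤k, charging 1 whenever i<k.
r[1] = 2
r[2] = 10
r[3] = 15
r[4] = 19  (first piece 2, then r[2]=10)
r[5] = 24  (first piece 2, then r[3]=15)
r[6] = 29  (first piece 3, then r[3]=15)
r[7] = 37
r[8] = 38  (first piece 1, then r[7]=37)
r[9] = 46  (first piece 2, then r[7]=37)
One optimal plan: pieces 7 + 2 (1 cut) → $47 − $1 = $46.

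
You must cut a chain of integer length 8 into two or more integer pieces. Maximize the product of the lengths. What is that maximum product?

18

Define P[k] = max over 1≤i<k of i · max(k−i, P[k−i]); the inner max lets the remainder stay uncut if that's better.
P[2] = 1×max(1,0) = 1×1 = 1
P[3] = 1×max(2,1) = 1×2 = 2
P[4] = 2×max(2,1) = 2×2 = 4
P[5] = 2×max(3,2) = 2×3 = 6
P[6] = 3×max(3,2) = 3×3 = 9
P[7] = 2×max(5,6) = 2×6 = 12
P[8] = 2×max(6,9) = 2×9 = 18
One optimal split: 3 + 3 + 2; product 3×3×2 = 18.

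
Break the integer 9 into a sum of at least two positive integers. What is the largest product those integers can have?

Define prod[k] = max over 1≤i<k of i · max(k−i, prod[k−i]); the inner max lets the remainder stay uncut if that's better.
prod[2] = 1·max(1,0) = 1·1 = 1
prod[3] = 1·max(2,1) = 1·2 = 2
prod[4] = 2·max(2,1) = 2·2 = 4
prod[5] = 2·max(3,2) = 2·3 = 6
prod[6] = 3·max(3,2) = 3·3 = 9
prod[7] = 2·max(5,6) = 2·6 = 12
prod[8] = 2·max(6,9) = 2·9 = 18
prod[9] = 3·max(6,9) = 3·9 = 27
One optimal split: 3 + 3 + 3; product 3·3·3 = 27.

27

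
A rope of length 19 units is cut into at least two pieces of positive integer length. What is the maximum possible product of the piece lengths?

Let f[k] be the best product for length k (with at least one cut). For each first piece i, the rest contributes max(k−i, f[k−i]).
Small cases: f[2]=1, f[3]=2, f[4]=4, f[5]=6, f[6]=9, f[7]=12, f[8]=18, f[9]=27, f[10]=36, f[11]=54, f[12]=81, f[13]=108, f[14]=162.
f[15] = max(1·162, 2·108, 3·81, …, 13·2, 14·1) = 243
f[16] = max(1·243, 2·162, 3·108, …, 14·2, 15·1) = 324
f[17] = max(1·324, 2·243, 3·162, …, 15·2, 16·1) = 486
f[18] = max(1·486, 2·324, 3·243, …, 16·2, 17·1) = 729
f[19] = max(1·729, 2·486, 3·324, …, 17·2, 18·1) = 972
One optimal split: 3 + 3 + 3 + 3 + 3 + 2 + 2; product 3·3·3·3·3·2·2 = 972.

972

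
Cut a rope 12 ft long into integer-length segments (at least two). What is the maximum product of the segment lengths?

81

Fill m[k] for k=2..12: at each k try every first piece i and multiply by the better of (k−i) uncut or m[k−i].
m[2] = 1*max(1,0) = 1*1 = 1
m[3] = 1*max(2,1) = 1*2 = 2
m[4] = 2*max(2,1) = 2*2 = 4
m[5] = 2*max(3,2) = 2*3 = 6
m[6] = 3*max(3,2) = 3*3 = 9
m[7] = 2*max(5,6) = 2*6 = 12
m[8] = 2*max(6,9) = 2*9 = 18
m[9] = 3*max(6,9) = 3*9 = 27
m[10] = 2*max(8,18) = 2*18 = 36
m[11] = 2*max(9,27) = 2*27 = 54
m[12] = 3*max(9,27) = 3*27 = 81
One optimal split: 3 + 3 + 3 + 3; product 3*3*3*3 = 81.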